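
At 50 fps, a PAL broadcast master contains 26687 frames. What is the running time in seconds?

Running time = 26687 / (50) = 533.74 s.

533.74 seconds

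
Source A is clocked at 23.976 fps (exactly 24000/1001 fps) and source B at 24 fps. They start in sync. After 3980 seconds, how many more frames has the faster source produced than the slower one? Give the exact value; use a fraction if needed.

A emits 24000/1001 × 3980 = 95520000/1001 frames; B emits 24 × 3980 = 95520.
Difference = 95520/1001 frames (≈ 95.4246); B is ahead of A.

95520/1001 frames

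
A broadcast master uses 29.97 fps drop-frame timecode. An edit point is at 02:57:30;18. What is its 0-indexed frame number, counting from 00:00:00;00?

As if non-drop at 30 labels/s: (2 × 3600 + 57 × 60 + 30) × 30 + 18 = 319518.
Minute boundaries passed: 177; those not divisible by 10: 177 − 17 = 160; dropped labels = 2 × 160 = 320.
Actual frame index = 319518 − 320 = 319198.

319198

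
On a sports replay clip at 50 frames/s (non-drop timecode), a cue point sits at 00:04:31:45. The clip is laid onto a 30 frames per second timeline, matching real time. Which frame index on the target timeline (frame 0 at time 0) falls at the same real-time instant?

Source frame index: (0×3600 + 4×60 + 31) × 50 + 45 = 13595.
Real time: 13595 / (50) = 2719/10 s.
Target frame: (2719/10) × (30) = 8157.

frame 8157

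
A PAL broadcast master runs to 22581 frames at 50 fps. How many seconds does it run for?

Running time = 22581 / (50) = 451.62 s.

451.62 seconds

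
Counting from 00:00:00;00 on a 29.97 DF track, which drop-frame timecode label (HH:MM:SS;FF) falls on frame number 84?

Each 10-minute DF block holds 10 × 60 × 30 − 9 × 2 = 17982 frames. 84 ÷ 17982 → 0 full blocks, remainder 84.
Within the partial block the first minute is 1800 frames and each further minute 1798, so 0 further minute boundaries passed. Total skipped labels = 18 × 0 + 2 × 0 = 0.
Non-drop label index = 84 + 0 = 84; at 30 labels/s that is 00:00:02:24, i.e. DF 00:00:02;24.

00:00:02;24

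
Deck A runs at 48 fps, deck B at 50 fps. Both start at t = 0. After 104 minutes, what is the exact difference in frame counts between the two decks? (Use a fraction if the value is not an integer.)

12480 frames

104 min = 6240 s.
A emits 48 × 6240 = 299520 frames; B emits 50 × 6240 = 312000.
Difference = 12480 frames; B is ahead of A.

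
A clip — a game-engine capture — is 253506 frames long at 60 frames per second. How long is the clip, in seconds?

Running time = 253506 / (60) = 4225.1 s.

4225.1 seconds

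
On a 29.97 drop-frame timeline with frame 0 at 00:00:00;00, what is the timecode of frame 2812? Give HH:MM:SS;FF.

00:01:33;24

Ten DF minutes hold 17982 frames, so frame 2812 lies in block 0 (frames 0–17981) with 2812 frames into that block.
The block's first minute is 1800 frames and the rest 1798 each; 2812 frames reaches minute 1, so 0 × 18 + 1 × 2 = 2 labels have been skipped so far.
Adding those back, label number 2812 + 2 = 2814 at 30 labels/s is 93 s + 24 f = 0 h 1 min 33 s frame 24, i.e. 00:01:33;24.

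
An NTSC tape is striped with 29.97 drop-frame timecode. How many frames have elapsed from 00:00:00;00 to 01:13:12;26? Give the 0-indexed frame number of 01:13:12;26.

As if non-drop at 30 labels/s: (1 × 3600 + 13 × 60 + 12) × 30 + 26 = 131786.
Minute boundaries passed: 73; those not divisible by 10: 73 − 7 = 66; dropped labels = 2 × 66 = 132.
Actual frame index = 131786 − 132 = 131654.

131654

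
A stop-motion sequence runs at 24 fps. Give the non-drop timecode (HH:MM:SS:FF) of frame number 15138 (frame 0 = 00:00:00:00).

15138 ÷ 24 = 630 full seconds, remainder 18 frames.
630 s = 0 h 10 min 30 s.
Timecode: 00:10:30:18.

00:10:30:18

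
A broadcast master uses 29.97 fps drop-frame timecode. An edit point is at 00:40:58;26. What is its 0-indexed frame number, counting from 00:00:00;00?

73694

Complete 10-minute blocks: 4, each 17982 frames → 71928.
Remaining 0 whole minutes in the current block: 0 frames.
Within the current minute: 58 × 30 + 26 = 1766. Total = 71928 + 0 + 1766 = 73694.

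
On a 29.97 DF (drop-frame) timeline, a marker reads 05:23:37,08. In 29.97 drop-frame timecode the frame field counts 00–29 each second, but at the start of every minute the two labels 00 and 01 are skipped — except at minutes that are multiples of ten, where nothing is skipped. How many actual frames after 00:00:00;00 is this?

As if non-drop at 30 labels/s: (5 × 3600 + 23 × 60 + 37) × 30 + 8 = 582518.
Minute boundaries passed: 323; those not divisible by 10: 323 − 32 = 291; dropped labels = 2 × 291 = 582.
Actual frame index = 582518 − 582 = 581936.

581936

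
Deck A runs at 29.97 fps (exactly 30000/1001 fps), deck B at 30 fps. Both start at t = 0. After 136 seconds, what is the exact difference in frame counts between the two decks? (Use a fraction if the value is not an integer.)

A emits 30000/1001 × 136 = 4080000/1001 frames; B emits 30 × 136 = 4080.
Difference = 4080/1001 frames (≈ 4.0759); B is ahead of A.

4080/1001 frames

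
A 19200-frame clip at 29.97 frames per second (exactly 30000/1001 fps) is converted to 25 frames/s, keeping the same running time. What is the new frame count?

16016 frames

Target frames = source frames × (target rate / source rate) = 19200 × (25)/(30000/1001) = 19200 × 1001/1200 = 16016.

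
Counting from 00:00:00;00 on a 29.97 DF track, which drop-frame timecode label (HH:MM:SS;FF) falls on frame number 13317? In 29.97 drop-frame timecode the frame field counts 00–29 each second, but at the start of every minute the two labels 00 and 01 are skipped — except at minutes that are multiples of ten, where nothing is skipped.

00:07:24;11

Each 10-minute DF block holds 10 × 60 × 30 − 9 × 2 = 17982 frames. 13317 ÷ 17982 → 0 full blocks, remainder 13317.
Within the partial block the first minute is 1800 frames and each further minute 1798, so 7 further minute boundaries passed. Total skipped labels = 18 × 0 + 2 × 7 = 14.
Non-drop label index = 13317 + 14 = 13331; at 30 labels/s that is 00:07:24:11, i.e. DF 00:07:24;11.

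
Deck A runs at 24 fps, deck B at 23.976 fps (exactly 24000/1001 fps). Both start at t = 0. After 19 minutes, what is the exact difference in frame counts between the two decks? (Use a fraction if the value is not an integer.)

19 min = 1140 s.
A emits 24 × 1140 = 27360 frames; B emits 24000/1001 × 1140 = 27360000/1001.
Difference = 27360/1001 frames (≈ 27.3327); B is behind A.

27360/1001 frames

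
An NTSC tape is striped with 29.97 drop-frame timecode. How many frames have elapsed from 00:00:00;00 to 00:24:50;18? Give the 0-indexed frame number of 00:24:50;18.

44674

As if non-drop at 30 labels/s: (0 × 3600 + 24 × 60 + 50) × 30 + 18 = 44718.
Minute boundaries passed: 24; those not divisible by 10: 24 − 2 = 22; dropped labels = 2 × 22 = 44.
Actual frame index = 44718 − 44 = 44674.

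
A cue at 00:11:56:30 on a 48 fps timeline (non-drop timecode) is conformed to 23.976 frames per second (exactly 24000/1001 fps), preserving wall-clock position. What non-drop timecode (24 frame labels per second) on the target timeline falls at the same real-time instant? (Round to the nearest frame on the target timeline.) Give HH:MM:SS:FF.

Source frame index: (0×3600 + 11×60 + 56) × 48 + 30 = 34398.
Real time: 34398 / (48) = 5733/8 s.
Target frame: (5733/8) × (24000/1001) = 189000/11 ≈ 17181.818 → 17182.
At 24 labels/s: frame 17182 → 00:11:55:22.

00:11:55:22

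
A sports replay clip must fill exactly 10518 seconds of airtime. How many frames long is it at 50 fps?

Frames = 10518 × 50 = 525900.

525900 frames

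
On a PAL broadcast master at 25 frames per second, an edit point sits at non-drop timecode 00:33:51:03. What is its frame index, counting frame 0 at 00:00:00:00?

Total seconds to the label: (0 × 3600 + 33 × 60 + 51) = 2031.
Frame index = 2031 × 25 + 3 = 50778.

frame 50778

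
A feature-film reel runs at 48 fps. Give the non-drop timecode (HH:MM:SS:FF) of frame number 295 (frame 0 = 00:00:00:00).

295 ÷ 48 = 6 full seconds, remainder 7 frames.
6 s = 0 h 0 min 6 s.
Timecode: 00:00:06:07.

00:00:06:07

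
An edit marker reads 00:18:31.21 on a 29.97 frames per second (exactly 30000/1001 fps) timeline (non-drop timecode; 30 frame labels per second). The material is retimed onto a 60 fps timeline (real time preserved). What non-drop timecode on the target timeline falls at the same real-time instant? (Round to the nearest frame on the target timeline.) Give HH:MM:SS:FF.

00:18:32:49

Source frame index: (0×3600 + 18×60 + 31) × 30 + 21 = 33351.
Real time: 33351 / (30000/1001) = 11128117/10000 s.
Target frame: (11128117/10000) × (60) = 33384351/500 ≈ 66768.702 → 66769.
At 60 labels/s: frame 66769 → 00:18:32:49.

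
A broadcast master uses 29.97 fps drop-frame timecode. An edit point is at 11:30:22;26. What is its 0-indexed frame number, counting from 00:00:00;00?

Complete 10-minute blocks: 69, each 17982 frames → 1240758.
Remaining 0 whole minutes in the current block: 0 frames.
Within the current minute: 22 × 30 + 26 = 686. Total = 1240758 + 0 + 686 = 1241444.

1241444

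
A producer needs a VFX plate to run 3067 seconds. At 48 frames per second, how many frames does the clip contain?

147216 frames

Frames = 3067 × 48 = 147216.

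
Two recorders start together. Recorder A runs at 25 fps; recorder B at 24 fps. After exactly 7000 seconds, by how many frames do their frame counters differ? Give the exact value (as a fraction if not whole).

7000 frames

A emits 25 × 7000 = 175000 frames; B emits 24 × 7000 = 168000.
Difference = 7000 frames; B is behind A.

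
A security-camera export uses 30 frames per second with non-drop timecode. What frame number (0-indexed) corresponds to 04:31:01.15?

Total seconds to the label: (4 × 3600 + 31 × 60 + 1) = 16261.
Frame index = 16261 × 30 + 15 = 487845.

frame 487845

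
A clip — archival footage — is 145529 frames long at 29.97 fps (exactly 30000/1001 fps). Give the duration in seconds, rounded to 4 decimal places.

4855.8176 seconds

Running time = 145529 × 1001/30000 = 145674529/30000 s ≈ 4855.8176 s.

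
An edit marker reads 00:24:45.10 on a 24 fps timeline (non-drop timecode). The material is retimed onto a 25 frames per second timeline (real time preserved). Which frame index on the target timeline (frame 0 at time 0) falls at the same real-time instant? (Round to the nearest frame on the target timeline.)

frame 37135

Source frame index: (0×3600 + 24×60 + 45) × 24 + 10 = 35650.
Real time: 35650 / (24) = 17825/12 s.
Target frame: (17825/12) × (25) = 445625/12 ≈ 37135.417 → 37135.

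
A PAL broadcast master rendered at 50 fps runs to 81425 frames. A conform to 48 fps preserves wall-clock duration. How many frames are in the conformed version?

Target frames = source frames × (target rate / source rate) = 81425 × (48)/(50) = 81425 × 24/25 = 78168.

78168 frames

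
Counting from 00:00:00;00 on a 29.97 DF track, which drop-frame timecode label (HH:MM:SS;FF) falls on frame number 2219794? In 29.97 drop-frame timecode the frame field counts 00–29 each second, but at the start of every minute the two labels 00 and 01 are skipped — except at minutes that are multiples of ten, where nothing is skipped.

Each 10-minute DF block holds 10 × 60 × 30 − 9 × 2 = 17982 frames. 2219794 ÷ 17982 → 123 full blocks, remainder 8008.
Within the partial block the first minute is 1800 frames and each further minute 1798, so 4 further minute boundaries passed. Total skipped labels = 18 × 123 + 2 × 4 = 2222.
Non-drop label index = 2219794 + 2222 = 2222016; at 30 labels/s that is 20:34:27:06, i.e. DF 20:34:27;06.

20:34:27;06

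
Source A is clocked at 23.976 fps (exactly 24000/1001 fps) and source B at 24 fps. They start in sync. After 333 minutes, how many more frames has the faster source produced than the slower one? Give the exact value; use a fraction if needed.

333 min = 19980 s.
A emits 24000/1001 × 19980 = 479520000/1001 frames; B emits 24 × 19980 = 479520.
Difference = 479520/1001 frames (≈ 479.0410); B is ahead of A.

479520/1001 frames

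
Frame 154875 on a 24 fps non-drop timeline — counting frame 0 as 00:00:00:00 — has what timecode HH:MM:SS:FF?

01:47:33:03

154875 ÷ 24 = 6453 full seconds, remainder 3 frames.
6453 s = 1 h 47 min 33 s.
Timecode: 01:47:33:03.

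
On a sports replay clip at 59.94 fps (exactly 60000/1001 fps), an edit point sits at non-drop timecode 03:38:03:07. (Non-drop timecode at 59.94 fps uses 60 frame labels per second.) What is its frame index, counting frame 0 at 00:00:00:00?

Total seconds to the label: (3 × 3600 + 38 × 60 + 3) = 13083.
Frame index = 13083 × 60 + 7 = 784987.

frame 784987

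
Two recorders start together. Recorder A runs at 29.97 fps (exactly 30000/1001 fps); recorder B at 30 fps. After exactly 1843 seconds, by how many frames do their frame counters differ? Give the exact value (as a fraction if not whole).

55290/1001 frames

A emits 30000/1001 × 1843 = 55290000/1001 frames; B emits 30 × 1843 = 55290.
Difference = 55290/1001 frames (≈ 55.2348); B is ahead of A.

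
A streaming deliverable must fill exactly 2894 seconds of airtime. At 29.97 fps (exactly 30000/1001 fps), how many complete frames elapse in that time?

Frames = 2894 × 30000/1001 = 86820000/1001 ≈ 86733.2667.
Complete frames: 86733.

86733 frames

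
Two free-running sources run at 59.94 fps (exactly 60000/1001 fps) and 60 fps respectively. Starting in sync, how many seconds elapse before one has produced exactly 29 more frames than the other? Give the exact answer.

The gap grows by |60 − 60000/1001| = 60/1001 frames per second.
Time for a 29-frame gap: 29 ÷ (60/1001) = 29029/60 s.

29029/60 seconds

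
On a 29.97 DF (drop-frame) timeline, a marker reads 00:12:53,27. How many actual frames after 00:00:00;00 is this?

23195

As if non-drop at 30 labels/s: (0 × 3600 + 12 × 60 + 53) × 30 + 27 = 23217.
Minute boundaries passed: 12; those not divisible by 10: 12 − 1 = 11; dropped labels = 2 × 11 = 22.
Actual frame index = 23217 − 22 = 23195.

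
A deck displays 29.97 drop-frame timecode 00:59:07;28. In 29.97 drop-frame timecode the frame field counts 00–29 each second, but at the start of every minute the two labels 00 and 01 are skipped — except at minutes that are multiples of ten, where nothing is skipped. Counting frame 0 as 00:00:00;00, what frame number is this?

Complete 10-minute blocks: 5, each 17982 frames → 89910.
Remaining 9 whole minutes in the current block: 1800 + 8 × 1798 = 16184 frames.
Within the current minute: 7 × 30 + 28 − 2 = 236 (labels ;00/;01 skipped at this minute). Total = 89910 + 16184 + 236 = 106330.

106330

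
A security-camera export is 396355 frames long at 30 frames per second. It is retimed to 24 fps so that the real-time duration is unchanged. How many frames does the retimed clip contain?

317084 frames

Target frames = source frames × (target rate / source rate) = 396355 × (24)/(30) = 396355 × 4/5 = 317084.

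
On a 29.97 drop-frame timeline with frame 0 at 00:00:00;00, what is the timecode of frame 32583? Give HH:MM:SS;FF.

00:18:07;07

Ten DF minutes hold 17982 frames, so frame 32583 lies in block 1 (frames 17982–35963) with 14601 frames into that block.
The block's first minute is 1800 frames and the rest 1798 each; 14601 frames reaches minute 8, so 1 × 18 + 8 × 2 = 34 labels have been skipped so far.
Adding those back, label number 32583 + 34 = 32617 at 30 labels/s is 1087 s + 7 f = 0 h 18 min 7 s frame 7, i.e. 00:18:07;07.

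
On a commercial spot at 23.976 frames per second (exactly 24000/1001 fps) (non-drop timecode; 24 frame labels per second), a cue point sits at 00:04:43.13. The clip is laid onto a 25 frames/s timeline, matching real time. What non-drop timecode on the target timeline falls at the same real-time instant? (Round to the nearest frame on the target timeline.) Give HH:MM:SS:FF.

00:04:43:21

Source frame index: (0×3600 + 4×60 + 43) × 24 + 13 = 6805.
Real time: 6805 / (24000/1001) = 1362361/4800 s.
Target frame: (1362361/4800) × (25) = 1362361/192 ≈ 7095.630 → 7096.
At 25 labels/s: frame 7096 → 00:04:43:21.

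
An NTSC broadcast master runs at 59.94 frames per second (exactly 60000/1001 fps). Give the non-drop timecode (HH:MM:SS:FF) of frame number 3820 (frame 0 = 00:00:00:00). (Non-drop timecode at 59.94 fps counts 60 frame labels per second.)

3820 ÷ 60 = 63 full seconds, remainder 40 frames.
63 s = 0 h 1 min 3 s.
Timecode: 00:01:03:40.

00:01:03:40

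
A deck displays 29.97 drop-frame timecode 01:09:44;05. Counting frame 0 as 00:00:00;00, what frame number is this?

Complete 10-minute blocks: 6, each 17982 frames → 107892.
Remaining 9 whole minutes in the current block: 1800 + 8 × 1798 = 16184 frames.
Within the current minute: 44 × 30 + 5 − 2 = 1323 (labels ;00/;01 skipped at this minute). Total = 107892 + 16184 + 1323 = 125399.

125399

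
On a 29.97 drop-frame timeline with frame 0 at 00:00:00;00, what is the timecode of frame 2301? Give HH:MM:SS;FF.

Ten DF minutes hold 17982 frames, so frame 2301 lies in block 0 (frames 0–17981) with 2301 frames into that block.
The block's first minute is 1800 frames and the rest 1798 each; 2301 frames reaches minute 1, so 0 × 18 + 1 × 2 = 2 labels have been skipped so far.
Adding those back, label number 2301 + 2 = 2303 at 30 labels/s is 76 s + 23 f = 0 h 1 min 16 s frame 23, i.e. 00:01:16;23.

00:01:16;23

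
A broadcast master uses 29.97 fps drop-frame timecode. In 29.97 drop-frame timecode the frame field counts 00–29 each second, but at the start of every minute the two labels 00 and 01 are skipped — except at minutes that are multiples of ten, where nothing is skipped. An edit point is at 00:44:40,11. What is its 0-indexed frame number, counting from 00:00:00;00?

80331

As if non-drop at 30 labels/s: (0 × 3600 + 44 × 60 + 40) × 30 + 11 = 80411.
Minute boundaries passed: 44; those not divisible by 10: 44 − 4 = 40; dropped labels = 2 × 40 = 80.
Actual frame index = 80411 − 80 = 80331.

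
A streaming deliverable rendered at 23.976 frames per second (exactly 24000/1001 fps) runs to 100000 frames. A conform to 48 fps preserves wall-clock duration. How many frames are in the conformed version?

200200 frames

Target frames = source frames × (target rate / source rate) = 100000 × (48)/(24000/1001) = 100000 × 1001/500 = 200200.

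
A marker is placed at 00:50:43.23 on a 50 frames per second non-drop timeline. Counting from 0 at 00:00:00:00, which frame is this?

152173

Total seconds to the label: (0 × 3600 + 50 × 60 + 43) = 3043.
Frame index = 3043 × 50 + 23 = 152173.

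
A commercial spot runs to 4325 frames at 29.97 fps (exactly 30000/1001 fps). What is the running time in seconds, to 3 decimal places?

144.311 seconds

Running time = 4325 × 1001/30000 = 173173/1200 s ≈ 144.311 s.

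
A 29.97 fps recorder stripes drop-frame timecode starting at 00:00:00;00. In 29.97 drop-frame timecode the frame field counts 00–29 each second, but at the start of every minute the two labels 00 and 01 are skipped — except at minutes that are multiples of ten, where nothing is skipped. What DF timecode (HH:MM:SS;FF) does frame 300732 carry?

02:47:14;14

Ten DF minutes hold 17982 frames, so frame 300732 lies in block 16 (frames 287712–305693) with 13020 frames into that block.
The block's first minute is 1800 frames and the rest 1798 each; 13020 frames reaches minute 7, so 16 × 18 + 7 × 2 = 302 labels have been skipped so far.
Adding those back, label number 300732 + 302 = 301034 at 30 labels/s is 10034 s + 14 f = 2 h 47 min 14 s frame 14, i.e. 02:47:14;14.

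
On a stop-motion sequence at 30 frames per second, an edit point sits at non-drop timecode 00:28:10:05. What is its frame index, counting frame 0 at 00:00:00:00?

Total seconds to the label: (0 × 3600 + 28 × 60 + 10) = 1690.
Frame index = 1690 × 30 + 5 = 50705.

50705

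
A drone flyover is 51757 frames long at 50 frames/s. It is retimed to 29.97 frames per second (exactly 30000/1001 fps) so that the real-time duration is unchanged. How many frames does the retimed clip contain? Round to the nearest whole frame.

31023 frames

Frames at target rate = 51757 × (30000/1001) / (50) = 31054200/1001 ≈ 31023.177.
Nearest whole frame: 31023.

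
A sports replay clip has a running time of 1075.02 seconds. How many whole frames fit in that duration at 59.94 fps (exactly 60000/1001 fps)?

64436 frames

Frames = 1075.02 × 60000/1001 = 64501200/1001 ≈ 64436.7632.
Complete frames: 64436.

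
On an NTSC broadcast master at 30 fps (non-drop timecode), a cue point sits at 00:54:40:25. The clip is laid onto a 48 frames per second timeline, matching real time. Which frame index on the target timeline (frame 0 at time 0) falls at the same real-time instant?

frame 157480

Source frame index: (0×3600 + 54×60 + 40) × 30 + 25 = 98425.
Real time: 98425 / (30) = 19685/6 s.
Target frame: (19685/6) × (48) = 157480.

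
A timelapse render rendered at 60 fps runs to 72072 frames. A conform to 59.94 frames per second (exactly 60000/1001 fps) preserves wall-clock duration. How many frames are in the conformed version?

72000 frames

Target frames = source frames × (target rate / source rate) = 72072 × (60000/1001)/(60) = 72072 × 1000/1001 = 72000.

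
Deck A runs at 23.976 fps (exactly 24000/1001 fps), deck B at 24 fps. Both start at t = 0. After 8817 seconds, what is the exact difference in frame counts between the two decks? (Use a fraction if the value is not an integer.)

A emits 24000/1001 × 8817 = 211608000/1001 frames; B emits 24 × 8817 = 211608.
Difference = 211608/1001 frames (≈ 211.3966); B is ahead of A.

211608/1001 frames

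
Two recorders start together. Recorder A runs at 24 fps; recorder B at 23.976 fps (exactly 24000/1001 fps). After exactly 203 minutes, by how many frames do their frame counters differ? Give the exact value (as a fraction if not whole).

41760/143 frames

203 min = 12180 s.
A emits 24 × 12180 = 292320 frames; B emits 24000/1001 × 12180 = 41760000/143.
Difference = 41760/143 frames (≈ 292.0280); B is behind A.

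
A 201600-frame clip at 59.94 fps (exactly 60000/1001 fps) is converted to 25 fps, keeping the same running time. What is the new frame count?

Target frames = source frames × (target rate / source rate) = 201600 × (25)/(60000/1001) = 201600 × 1001/2400 = 84084.

84084 frames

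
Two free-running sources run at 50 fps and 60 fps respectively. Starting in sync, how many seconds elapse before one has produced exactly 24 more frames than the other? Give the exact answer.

The gap grows by |60 − 50| = 10 frames per second.
Time for a 24-frame gap: 24 ÷ (10) = 2.4 s.

2.4 seconds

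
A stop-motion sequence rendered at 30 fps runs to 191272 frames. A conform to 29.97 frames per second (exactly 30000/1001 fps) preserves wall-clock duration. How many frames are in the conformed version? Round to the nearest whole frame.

191081 frames

Frames at target rate = 191272 × (30000/1001) / (30) = 191272000/1001 ≈ 191080.919.
Nearest whole frame: 191081.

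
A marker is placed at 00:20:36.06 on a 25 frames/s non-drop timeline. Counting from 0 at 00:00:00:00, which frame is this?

frame 30906

Total seconds to the label: (0 × 3600 + 20 × 60 + 36) = 1236.
Frame index = 1236 × 25 + 6 = 30906.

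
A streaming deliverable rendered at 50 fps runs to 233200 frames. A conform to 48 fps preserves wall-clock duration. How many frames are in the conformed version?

223872 frames

Target frames = source frames × (target rate / source rate) = 233200 × (48)/(50) = 233200 × 24/25 = 223872.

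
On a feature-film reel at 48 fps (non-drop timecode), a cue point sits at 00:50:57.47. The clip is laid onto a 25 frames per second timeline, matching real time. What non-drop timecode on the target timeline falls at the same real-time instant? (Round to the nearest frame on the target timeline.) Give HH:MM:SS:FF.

00:50:57:24

Source frame index: (0×3600 + 50×60 + 57) × 48 + 47 = 146783.
Real time: 146783 / (48) = 146783/48 s.
Target frame: (146783/48) × (25) = 3669575/48 ≈ 76449.479 → 76449.
At 25 labels/s: frame 76449 → 00:50:57:24.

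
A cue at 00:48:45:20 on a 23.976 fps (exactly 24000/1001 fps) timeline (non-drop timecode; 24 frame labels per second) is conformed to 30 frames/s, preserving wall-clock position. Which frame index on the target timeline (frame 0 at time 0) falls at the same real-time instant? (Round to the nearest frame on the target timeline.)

frame 87863

Source frame index: (0×3600 + 48×60 + 45) × 24 + 20 = 70220.
Real time: 70220 / (24000/1001) = 3514511/1200 s.
Target frame: (3514511/1200) × (30) = 3514511/40 ≈ 87862.775 → 87863.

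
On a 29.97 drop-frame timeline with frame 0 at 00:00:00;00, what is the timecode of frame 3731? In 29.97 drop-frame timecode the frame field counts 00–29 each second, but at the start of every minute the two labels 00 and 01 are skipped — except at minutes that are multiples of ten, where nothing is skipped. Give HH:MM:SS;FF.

00:02:04;15

Ten DF minutes hold 17982 frames, so frame 3731 lies in block 0 (frames 0–17981) with 3731 frames into that block.
The block's first minute is 1800 frames and the rest 1798 each; 3731 frames reaches minute 2, so 0 × 18 + 2 × 2 = 4 labels have been skipped so far.
Adding those back, label number 3731 + 4 = 3735 at 30 labels/s is 124 s + 15 f = 0 h 2 min 4 s frame 15, i.e. 00:02:04;15.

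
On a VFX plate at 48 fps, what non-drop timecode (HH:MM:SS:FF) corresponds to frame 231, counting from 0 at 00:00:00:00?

00:00:04:39

231 ÷ 48 = 4 full seconds, remainder 39 frames.
4 s = 0 h 0 min 4 s.
Timecode: 00:00:04:39.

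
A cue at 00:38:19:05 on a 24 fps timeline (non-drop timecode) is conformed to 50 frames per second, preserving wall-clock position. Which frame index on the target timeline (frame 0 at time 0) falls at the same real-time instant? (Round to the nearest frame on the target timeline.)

Source frame index: (0×3600 + 38×60 + 19) × 24 + 5 = 55181.
Real time: 55181 / (24) = 55181/24 s.
Target frame: (55181/24) × (50) = 1379525/12 ≈ 114960.417 → 114960.

frame 114960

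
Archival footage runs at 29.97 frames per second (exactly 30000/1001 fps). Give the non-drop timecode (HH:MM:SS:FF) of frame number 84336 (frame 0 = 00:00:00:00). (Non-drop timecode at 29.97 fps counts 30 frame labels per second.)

84336 ÷ 30 = 2811 full seconds, remainder 6 frames.
2811 s = 0 h 46 min 51 s.
Timecode: 00:46:51:06.

00:46:51:06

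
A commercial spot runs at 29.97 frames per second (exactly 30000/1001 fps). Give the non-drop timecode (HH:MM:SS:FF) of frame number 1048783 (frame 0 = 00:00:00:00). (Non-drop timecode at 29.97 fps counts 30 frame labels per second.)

1048783 ÷ 30 = 34959 full seconds, remainder 13 frames.
34959 s = 9 h 42 min 39 s.
Timecode: 09:42:39:13.

09:42:39:13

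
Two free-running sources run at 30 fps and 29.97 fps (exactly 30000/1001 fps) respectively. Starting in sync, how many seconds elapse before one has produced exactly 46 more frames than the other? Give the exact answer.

The gap grows by |30000/1001 − 30| = 30/1001 frames per second.
Time for a 46-frame gap: 46 ÷ (30/1001) = 23023/15 s.

23023/15 seconds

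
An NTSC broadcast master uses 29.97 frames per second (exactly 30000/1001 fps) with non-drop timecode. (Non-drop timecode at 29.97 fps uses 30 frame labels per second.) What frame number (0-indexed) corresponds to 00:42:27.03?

Total seconds to the label: (0 × 3600 + 42 × 60 + 27) = 2547.
Frame index = 2547 × 30 + 3 = 76413.

frame 76413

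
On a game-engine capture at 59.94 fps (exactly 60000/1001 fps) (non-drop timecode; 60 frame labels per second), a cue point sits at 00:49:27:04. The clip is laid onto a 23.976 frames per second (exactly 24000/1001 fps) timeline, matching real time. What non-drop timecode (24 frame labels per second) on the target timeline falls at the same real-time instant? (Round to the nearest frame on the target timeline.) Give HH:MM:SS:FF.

00:49:27:02

Source frame index: (0×3600 + 49×60 + 27) × 60 + 4 = 178024.
Real time: 178024 / (60000/1001) = 22275253/7500 s.
Target frame: (22275253/7500) × (24000/1001) = 356048/5 ≈ 71209.600 → 71210.
At 24 labels/s: frame 71210 → 00:49:27:02.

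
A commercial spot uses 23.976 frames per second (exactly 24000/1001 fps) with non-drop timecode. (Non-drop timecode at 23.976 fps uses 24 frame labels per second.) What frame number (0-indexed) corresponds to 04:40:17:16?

Total seconds to the label: (4 × 3600 + 40 × 60 + 17) = 16817.
Frame index = 16817 × 24 + 16 = 403624.

frame 403624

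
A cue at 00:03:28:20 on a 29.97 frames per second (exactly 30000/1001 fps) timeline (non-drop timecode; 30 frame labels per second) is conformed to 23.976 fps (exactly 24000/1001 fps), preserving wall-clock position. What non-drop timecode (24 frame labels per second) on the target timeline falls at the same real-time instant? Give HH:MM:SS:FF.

00:03:28:16

Source frame index: (0×3600 + 3×60 + 28) × 30 + 20 = 6260.
Real time: 6260 / (30000/1001) = 313313/1500 s.
Target frame: (313313/1500) × (24000/1001) = 5008.
At 24 labels/s: frame 5008 → 00:03:28:16.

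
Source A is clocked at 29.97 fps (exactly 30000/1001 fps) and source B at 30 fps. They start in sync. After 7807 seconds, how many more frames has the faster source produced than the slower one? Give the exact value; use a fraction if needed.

A emits 30000/1001 × 7807 = 234210000/1001 frames; B emits 30 × 7807 = 234210.
Difference = 234210/1001 frames (≈ 233.9760); B is ahead of A.

234210/1001 frames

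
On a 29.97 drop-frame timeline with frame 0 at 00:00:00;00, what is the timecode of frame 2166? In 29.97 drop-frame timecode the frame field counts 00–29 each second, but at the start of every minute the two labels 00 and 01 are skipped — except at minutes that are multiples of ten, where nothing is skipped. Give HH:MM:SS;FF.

00:01:12;08

Each 10-minute DF block holds 10 × 60 × 30 − 9 × 2 = 17982 frames. 2166 ÷ 17982 → 0 full blocks, remainder 2166.
Within the partial block the first minute is 1800 frames and each further minute 1798, so 1 further minute boundary passed. Total skipped labels = 18 × 0 + 2 × 1 = 2.
Non-drop label index = 2166 + 2 = 2168; at 30 labels/s that is 00:01:12:08, i.e. DF 00:01:12;08.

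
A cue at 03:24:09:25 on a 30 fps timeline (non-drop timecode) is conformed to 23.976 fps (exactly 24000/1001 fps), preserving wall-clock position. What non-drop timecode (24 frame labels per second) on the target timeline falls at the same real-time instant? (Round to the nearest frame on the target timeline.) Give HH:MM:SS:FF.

03:23:57:14

Source frame index: (3×3600 + 24×60 + 9) × 30 + 25 = 367495.
Real time: 367495 / (30) = 73499/6 s.
Target frame: (73499/6) × (24000/1001) = 293996000/1001 ≈ 293702.298 → 293702.
At 24 labels/s: frame 293702 → 03:23:57:14.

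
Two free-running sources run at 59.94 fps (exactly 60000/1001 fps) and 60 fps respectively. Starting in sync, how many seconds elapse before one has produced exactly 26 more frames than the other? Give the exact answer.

The gap grows by |60 − 60000/1001| = 60/1001 frames per second.
Time for a 26-frame gap: 26 ÷ (60/1001) = 13013/30 s.

13013/30 seconds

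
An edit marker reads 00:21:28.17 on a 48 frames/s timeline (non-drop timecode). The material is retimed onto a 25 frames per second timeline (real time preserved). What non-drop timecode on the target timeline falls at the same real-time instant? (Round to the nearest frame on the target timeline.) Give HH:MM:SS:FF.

Source frame index: (0×3600 + 21×60 + 28) × 48 + 17 = 61841.
Real time: 61841 / (48) = 61841/48 s.
Target frame: (61841/48) × (25) = 1546025/48 ≈ 32208.854 → 32209.
At 25 labels/s: frame 32209 → 00:21:28:09.

00:21:28:09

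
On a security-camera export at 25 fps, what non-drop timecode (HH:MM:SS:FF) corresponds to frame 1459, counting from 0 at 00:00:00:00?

1459 ÷ 25 = 58 full seconds, remainder 9 frames.
58 s = 0 h 0 min 58 s.
Timecode: 00:00:58:09.

00:00:58:09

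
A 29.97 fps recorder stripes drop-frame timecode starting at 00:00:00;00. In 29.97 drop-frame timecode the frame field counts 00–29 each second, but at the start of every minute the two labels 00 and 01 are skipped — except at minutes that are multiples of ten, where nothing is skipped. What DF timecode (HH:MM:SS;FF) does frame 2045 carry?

Ten DF minutes hold 17982 frames, so frame 2045 lies in block 0 (frames 0–17981) with 2045 frames into that block.
The block's first minute is 1800 frames and the rest 1798 each; 2045 frames reaches minute 1, so 0 × 18 + 1 × 2 = 2 labels have been skipped so far.
Adding those back, label number 2045 + 2 = 2047 at 30 labels/s is 68 s + 7 f = 0 h 1 min 8 s frame 7, i.e. 00:01:08;07.

00:01:08;07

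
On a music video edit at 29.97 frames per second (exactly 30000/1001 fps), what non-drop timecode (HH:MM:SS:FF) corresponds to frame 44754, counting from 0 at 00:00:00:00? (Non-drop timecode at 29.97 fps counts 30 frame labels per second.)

00:24:51:24

44754 ÷ 30 = 1491 full seconds, remainder 24 frames.
1491 s = 0 h 24 min 51 s.
Timecode: 00:24:51:24.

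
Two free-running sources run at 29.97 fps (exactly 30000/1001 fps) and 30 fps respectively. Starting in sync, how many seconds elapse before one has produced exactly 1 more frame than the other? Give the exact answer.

1001/30 seconds

The gap grows by |30 − 30000/1001| = 30/1001 frames per second.
Time for a 1-frame gap: 1 ÷ (30/1001) = 1001/30 s.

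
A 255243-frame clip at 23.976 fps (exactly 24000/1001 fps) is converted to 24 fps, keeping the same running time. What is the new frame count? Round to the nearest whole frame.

255498 frames

Frames at target rate = 255243 × (24) / (24000/1001) = 255498243/1000 ≈ 255498.243.
Nearest whole frame: 255498.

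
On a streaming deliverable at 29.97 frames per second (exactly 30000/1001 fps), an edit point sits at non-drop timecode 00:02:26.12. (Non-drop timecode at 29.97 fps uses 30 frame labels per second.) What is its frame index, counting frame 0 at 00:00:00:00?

Total seconds to the label: (0 × 3600 + 2 × 60 + 26) = 146.
Frame index = 146 × 30 + 12 = 4392.

frame 4392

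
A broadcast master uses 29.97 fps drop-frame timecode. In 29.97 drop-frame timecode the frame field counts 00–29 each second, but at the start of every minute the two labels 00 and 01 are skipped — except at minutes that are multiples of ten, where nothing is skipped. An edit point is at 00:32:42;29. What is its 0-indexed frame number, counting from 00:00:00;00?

58831

As if non-drop at 30 labels/s: (0 × 3600 + 32 × 60 + 42) × 30 + 29 = 58889.
Minute boundaries passed: 32; those not divisible by 10: 32 − 3 = 29; dropped labels = 2 × 29 = 58.
Actual frame index = 58889 − 58 = 58831.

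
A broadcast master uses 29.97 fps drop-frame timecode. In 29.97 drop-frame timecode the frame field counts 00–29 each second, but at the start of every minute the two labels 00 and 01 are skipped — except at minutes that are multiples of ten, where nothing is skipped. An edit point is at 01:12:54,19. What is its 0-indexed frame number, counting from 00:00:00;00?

Complete 10-minute blocks: 7, each 17982 frames → 125874.
Remaining 2 whole minutes in the current block: 1800 + 1 × 1798 = 3598 frames.
Within the current minute: 54 × 30 + 19 − 2 = 1637 (labels ;00/;01 skipped at this minute). Total = 125874 + 3598 + 1637 = 131109.

131109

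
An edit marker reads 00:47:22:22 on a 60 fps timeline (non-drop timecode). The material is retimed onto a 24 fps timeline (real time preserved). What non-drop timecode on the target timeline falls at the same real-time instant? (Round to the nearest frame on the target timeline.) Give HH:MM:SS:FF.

Source frame index: (0×3600 + 47×60 + 22) × 60 + 22 = 170542.
Real time: 170542 / (60) = 85271/30 s.
Target frame: (85271/30) × (24) = 341084/5 ≈ 68216.800 → 68217.
At 24 labels/s: frame 68217 → 00:47:22:09.

00:47:22:09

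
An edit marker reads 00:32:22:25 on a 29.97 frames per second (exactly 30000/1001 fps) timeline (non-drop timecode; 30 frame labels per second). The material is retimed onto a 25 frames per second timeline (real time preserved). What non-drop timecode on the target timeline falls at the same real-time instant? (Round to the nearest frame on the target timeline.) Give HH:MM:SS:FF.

00:32:24:19

Source frame index: (0×3600 + 32×60 + 22) × 30 + 25 = 58285.
Real time: 58285 / (30000/1001) = 11668657/6000 s.
Target frame: (11668657/6000) × (25) = 11668657/240 ≈ 48619.404 → 48619.
At 25 labels/s: frame 48619 → 00:32:24:19.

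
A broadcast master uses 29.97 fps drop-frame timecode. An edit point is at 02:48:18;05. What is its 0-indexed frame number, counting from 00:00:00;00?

302641

Complete 10-minute blocks: 16, each 17982 frames → 287712.
Remaining 8 whole minutes in the current block: 1800 + 7 × 1798 = 14386 frames.
Within the current minute: 18 × 30 + 5 − 2 = 543 (labels ;00/;01 skipped at this minute). Total = 287712 + 14386 + 543 = 302641.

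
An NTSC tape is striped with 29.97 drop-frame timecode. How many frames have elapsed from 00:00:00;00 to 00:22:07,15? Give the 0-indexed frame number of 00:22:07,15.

39785

As if non-drop at 30 labels/s: (0 × 3600 + 22 × 60 + 7) × 30 + 15 = 39825.
Minute boundaries passed: 22; those not divisible by 10: 22 − 2 = 20; dropped labels = 2 × 20 = 40.
Actual frame index = 39825 − 40 = 39785.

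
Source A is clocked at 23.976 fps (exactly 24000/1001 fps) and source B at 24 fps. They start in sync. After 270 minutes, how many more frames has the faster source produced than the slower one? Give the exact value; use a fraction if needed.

388800/1001 frames

270 min = 16200 s.
A emits 24000/1001 × 16200 = 388800000/1001 frames; B emits 24 × 16200 = 388800.
Difference = 388800/1001 frames (≈ 388.4116); B is ahead of A.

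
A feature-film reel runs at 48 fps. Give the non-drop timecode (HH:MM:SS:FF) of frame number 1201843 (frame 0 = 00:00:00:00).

06:57:18:19

1201843 ÷ 48 = 25038 full seconds, remainder 19 frames.
25038 s = 6 h 57 min 18 s.
Timecode: 06:57:18:19.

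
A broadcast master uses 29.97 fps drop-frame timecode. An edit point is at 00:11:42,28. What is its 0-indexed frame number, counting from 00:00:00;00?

Complete 10-minute blocks: 1, each 17982 frames → 17982.
Remaining 1 whole minute in the current block: 1800 + 0 × 1798 = 1800 frames.
Within the current minute: 42 × 30 + 28 − 2 = 1286 (labels ;00/;01 skipped at this minute). Total = 17982 + 1800 + 1286 = 21068.

21068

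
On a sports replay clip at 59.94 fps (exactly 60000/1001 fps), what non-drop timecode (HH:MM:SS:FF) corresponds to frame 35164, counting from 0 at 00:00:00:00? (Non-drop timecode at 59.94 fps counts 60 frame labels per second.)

00:09:46:04

35164 ÷ 60 = 586 full seconds, remainder 4 frames.
586 s = 0 h 9 min 46 s.
Timecode: 00:09:46:04.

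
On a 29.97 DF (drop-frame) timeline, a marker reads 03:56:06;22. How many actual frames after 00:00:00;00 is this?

As if non-drop at 30 labels/s: (3 × 3600 + 56 × 60 + 6) × 30 + 22 = 425002.
Minute boundaries passed: 236; those not divisible by 10: 236 − 23 = 213; dropped labels = 2 × 213 = 426.
Actual frame index = 425002 − 426 = 424576.

424576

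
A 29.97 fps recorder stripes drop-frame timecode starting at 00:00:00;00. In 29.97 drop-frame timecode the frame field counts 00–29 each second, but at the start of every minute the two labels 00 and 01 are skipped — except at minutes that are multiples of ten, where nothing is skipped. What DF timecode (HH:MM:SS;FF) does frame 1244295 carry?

Each 10-minute DF block holds 10 × 60 × 30 − 9 × 2 = 17982 frames. 1244295 ÷ 17982 → 69 full blocks, remainder 3537.
Within the partial block the first minute is 1800 frames and each further minute 1798, so 1 further minute boundary passed. Total skipped labels = 18 × 69 + 2 × 1 = 1244.
Non-drop label index = 1244295 + 1244 = 1245539; at 30 labels/s that is 11:31:57:29, i.e. DF 11:31:57;29.

11:31:57;29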